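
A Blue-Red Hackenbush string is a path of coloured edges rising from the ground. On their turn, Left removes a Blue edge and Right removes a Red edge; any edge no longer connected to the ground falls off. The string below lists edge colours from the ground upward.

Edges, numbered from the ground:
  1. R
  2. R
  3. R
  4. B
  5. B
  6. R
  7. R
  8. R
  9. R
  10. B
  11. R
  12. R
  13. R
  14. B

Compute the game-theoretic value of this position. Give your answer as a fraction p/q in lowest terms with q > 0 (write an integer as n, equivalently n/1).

-5085/2048

value(R) = { ∅ | 0 } — -1
value(RR) = { ∅ | -1,0 } — -2
value(RRR) = { ∅ | -2,-1,0 } — -3
value(RRRB) = { -3 | -2,-1,0 } — -5/2
value(RRRBB) = { -3,-5/2 | -2,-1,0 } — -9/4
value(RRRBBR) = { -3,-5/2 | -9/4,-2,-1,0 } — -19/8
value(RRRBBRR) = { -3,-5/2 | -19/8,-9/4,-2,-1,0 } — -39/16
value(RRRBBRRR) = { -3,-5/2 | -39/16,-19/8,-9/4,-2,-1,0 } — -79/32
value(RRRBBRRRR) = { -3,-5/2 | -79/32,-39/16,-19/8,-9/4,-2,-1,0 } — -159/64
value(RRRBBRRRRB) = { -3,-5/2,-159/64 | -79/32,-39/16,-19/8,-9/4,-2,-1,0 } — -317/128
value(RRRBBRRRRBR) = { -3,-5/2,-159/64 | -317/128,-79/32,-39/16,-19/8,-9/4,-2,-1,0 } — -635/256
value(RRRBBRRRRBRR) = { -3,-5/2,-159/64 | -635/256,-317/128,-79/32,-39/16,-19/8,-9/4,-2,-1,0 } — -1271/512
value(RRRBBRRRRBRRR) = { -3,-5/2,-159/64 | -1271/512,-635/256,-317/128,-79/32,-39/16,-19/8,-9/4,-2,-1,0 } — -2543/1024
value(RRRBBRRRRBRRRB) = { -3,-5/2,-159/64,-2543/1024 | -1271/512,-635/256,-317/128,-79/32,-39/16,-19/8,-9/4,-2,-1,0 } — -5085/2048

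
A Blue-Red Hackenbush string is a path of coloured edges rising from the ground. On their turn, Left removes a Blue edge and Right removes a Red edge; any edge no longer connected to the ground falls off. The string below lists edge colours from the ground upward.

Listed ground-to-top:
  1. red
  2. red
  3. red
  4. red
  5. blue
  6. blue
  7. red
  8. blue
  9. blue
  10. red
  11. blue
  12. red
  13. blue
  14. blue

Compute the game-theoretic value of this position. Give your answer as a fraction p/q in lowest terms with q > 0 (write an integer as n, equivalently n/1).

step 1: add red to get r; options L={  } R={ 0 } -> -1
step 2: add red to get rr; options L={  } R={ -1,0 } -> -2
step 3: add red to get rrr; options L={  } R={ -2,-1,0 } -> -3
step 4: add red to get rrrr; options L={  } R={ -3,-2,-1,0 } -> -4
step 5: add blue to get rrrrb; options L={ -4 } R={ -3,-2,-1,0 } -> -7/2
step 6: add blue to get rrrrbb; options L={ -4,-7/2 } R={ -3,-2,-1,0 } -> -13/4
step 7: add red to get rrrrbbr; options L={ -4,-7/2 } R={ -13/4,-3,-2,-1,0 } -> -27/8
step 8: add blue to get rrrrbbrb; options L={ -4,-7/2,-27/8 } R={ -13/4,-3,-2,-1,0 } -> -53/16
step 9: add blue to get rrrrbbrbb; options L={ -4,-7/2,-27/8,-53/16 } R={ -13/4,-3,-2,-1,0 } -> -105/32
step 10: add red to get rrrrbbrbbr; options L={ -4,-7/2,-27/8,-53/16 } R={ -105/32,-13/4,-3,-2,-1,0 } -> -211/64
step 11: add blue to get rrrrbbrbbrb; options L={ -4,-7/2,-27/8,-53/16,-211/64 } R={ -105/32,-13/4,-3,-2,-1,0 } -> -421/128
step 12: add red to get rrrrbbrbbrbr; options L={ -4,-7/2,-27/8,-53/16,-211/64 } R={ -421/128,-105/32,-13/4,-3,-2,-1,0 } -> -843/256
step 13: add blue to get rrrrbbrbbrbrb; options L={ -4,-7/2,-27/8,-53/16,-211/64,-843/256 } R={ -421/128,-105/32,-13/4,-3,-2,-1,0 } -> -1685/512
step 14: add blue to get rrrrbbrbbrbrbb; options L={ -4,-7/2,-27/8,-53/16,-211/64,-843/256,-1685/512 } R={ -421/128,-105/32,-13/4,-3,-2,-1,0 } -> -3369/1024

-3369/1024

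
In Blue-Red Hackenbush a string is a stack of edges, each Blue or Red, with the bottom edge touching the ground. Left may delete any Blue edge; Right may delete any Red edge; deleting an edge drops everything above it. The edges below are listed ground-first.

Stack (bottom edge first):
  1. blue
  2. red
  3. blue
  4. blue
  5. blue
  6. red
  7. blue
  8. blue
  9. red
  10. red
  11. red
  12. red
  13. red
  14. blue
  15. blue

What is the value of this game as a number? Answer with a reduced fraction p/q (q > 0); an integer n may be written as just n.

G_1 [b]  L=[0]  R=[]  = 1
G_2 [br]  L=[0]  R=[1]  = 1/2
G_3 [brb]  L=[0 1/2]  R=[1]  = 3/4
G_4 [brbb]  L=[0 1/2 3/4]  R=[1]  = 7/8
G_5 [brbbb]  L=[0 1/2 3/4 7/8]  R=[1]  = 15/16
G_6 [brbbbr]  L=[0 1/2 3/4 7/8]  R=[15/16 1]  = 29/32
G_7 [brbbbrb]  L=[0 1/2 3/4 7/8 29/32]  R=[15/16 1]  = 59/64
G_8 [brbbbrbb]  L=[0 1/2 3/4 7/8 29/32 59/64]  R=[15/16 1]  = 119/128
G_9 [brbbbrbbr]  L=[0 1/2 3/4 7/8 29/32 59/64]  R=[119/128 15/16 1]  = 237/256
G_10 [brbbbrbbrr]  L=[0 1/2 3/4 7/8 29/32 59/64]  R=[237/256 119/128 15/16 1]  = 473/512
G_11 [brbbbrbbrrr]  L=[0 1/2 3/4 7/8 29/32 59/64]  R=[473/512 237/256 119/128 15/16 1]  = 945/1024
G_12 [brbbbrbbrrrr]  L=[0 1/2 3/4 7/8 29/32 59/64]  R=[945/1024 473/512 237/256 119/128 15/16 1]  = 1889/2048
G_13 [brbbbrbbrrrrr]  L=[0 1/2 3/4 7/8 29/32 59/64]  R=[1889/2048 945/1024 473/512 237/256 119/128 15/16 1]  = 3777/4096
G_14 [brbbbrbbrrrrrb]  L=[0 1/2 3/4 7/8 29/32 59/64 3777/4096]  R=[1889/2048 945/1024 473/512 237/256 119/128 15/16 1]  = 7555/8192
G_15 [brbbbrbbrrrrrbb]  L=[0 1/2 3/4 7/8 29/32 59/64 3777/4096 7555/8192]  R=[1889/2048 945/1024 473/512 237/256 119/128 15/16 1]  = 15111/16384

15111/16384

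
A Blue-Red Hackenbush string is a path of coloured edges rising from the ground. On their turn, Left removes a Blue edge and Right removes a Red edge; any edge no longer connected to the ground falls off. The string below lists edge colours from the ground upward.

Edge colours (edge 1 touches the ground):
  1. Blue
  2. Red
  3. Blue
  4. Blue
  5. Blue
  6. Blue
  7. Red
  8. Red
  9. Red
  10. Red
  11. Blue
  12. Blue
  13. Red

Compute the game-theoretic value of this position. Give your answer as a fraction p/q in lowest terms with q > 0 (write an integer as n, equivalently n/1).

3853/4096

Prefix values for Blue Red Blue Blue Blue Blue Red Red Red Red Blue Blue Red via {L|R} + simplicity:
1 of 13 · B · max L 0 · min R +∞ => 1
2 of 13 · BR · max L 0 · min R 1 => 1/2
3 of 13 · BRB · max L 1/2 · min R 1 => 3/4
4 of 13 · BRBB · max L 3/4 · min R 1 => 7/8
5 of 13 · BRBBB · max L 7/8 · min R 1 => 15/16
6 of 13 · BRBBBB · max L 15/16 · min R 1 => 31/32
7 of 13 · BRBBBBR · max L 15/16 · min R 31/32 => 61/64
8 of 13 · BRBBBBRR · max L 15/16 · min R 61/64 => 121/128
9 of 13 · BRBBBBRRR · max L 15/16 · min R 121/128 => 241/256
10 of 13 · BRBBBBRRRR · max L 15/16 · min R 241/256 => 481/512
11 of 13 · BRBBBBRRRRB · max L 481/512 · min R 241/256 => 963/1024
12 of 13 · BRBBBBRRRRBB · max L 963/1024 · min R 241/256 => 1927/2048
13 of 13 · BRBBBBRRRRBBR · max L 963/1024 · min R 1927/2048 => 3853/4096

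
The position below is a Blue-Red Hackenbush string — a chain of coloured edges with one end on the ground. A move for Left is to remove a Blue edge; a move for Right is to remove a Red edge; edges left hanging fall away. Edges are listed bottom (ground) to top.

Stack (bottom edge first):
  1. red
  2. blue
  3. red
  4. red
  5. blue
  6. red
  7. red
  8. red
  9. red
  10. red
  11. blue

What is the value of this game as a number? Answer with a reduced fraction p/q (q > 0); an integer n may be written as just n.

edge 1 of 11 (red): { ∅ | 0 } so -1
edge 2 of 11 (blue): { -1 | 0 } so -1/2
edge 3 of 11 (red): { -1 | -1/2 0 } so -3/4
edge 4 of 11 (red): { -1 | -3/4 -1/2 0 } so -7/8
edge 5 of 11 (blue): { -1 -7/8 | -3/4 -1/2 0 } so -13/16
edge 6 of 11 (red): { -1 -7/8 | -13/16 -3/4 -1/2 0 } so -27/32
edge 7 of 11 (red): { -1 -7/8 | -27/32 -13/16 -3/4 -1/2 0 } so -55/64
edge 8 of 11 (red): { -1 -7/8 | -55/64 -27/32 -13/16 -3/4 -1/2 0 } so -111/128
edge 9 of 11 (red): { -1 -7/8 | -111/128 -55/64 -27/32 -13/16 -3/4 -1/2 0 } so -223/256
edge 10 of 11 (red): { -1 -7/8 | -223/256 -111/128 -55/64 -27/32 -13/16 -3/4 -1/2 0 } so -447/512
edge 11 of 11 (blue): { -1 -7/8 -447/512 | -223/256 -111/128 -55/64 -27/32 -13/16 -3/4 -1/2 0 } so -893/1024

-893/1024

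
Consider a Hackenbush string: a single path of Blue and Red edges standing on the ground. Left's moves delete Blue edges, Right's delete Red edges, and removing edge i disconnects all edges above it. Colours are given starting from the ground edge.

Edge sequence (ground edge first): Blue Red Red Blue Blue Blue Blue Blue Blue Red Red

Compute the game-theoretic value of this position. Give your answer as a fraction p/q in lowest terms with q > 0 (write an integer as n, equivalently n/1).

Recurse on prefixes of the 11-edge string Blue Red Red Blue Blue Blue Blue Blue Blue Red Red:
edge 1 of 11 (Blue): { 0 | · } = 1
edge 2 of 11 (Red): { 0 | 1 } = 1/2
edge 3 of 11 (Red): { 0 | 1/2; 1 } = 1/4
edge 4 of 11 (Blue): { 0; 1/4 | 1/2; 1 } = 3/8
edge 5 of 11 (Blue): { 0; 1/4; 3/8 | 1/2; 1 } = 7/16
edge 6 of 11 (Blue): { 0; 1/4; 3/8; 7/16 | 1/2; 1 } = 15/32
edge 7 of 11 (Blue): { 0; 1/4; 3/8; 7/16; 15/32 | 1/2; 1 } = 31/64
edge 8 of 11 (Blue): { 0; 1/4; 3/8; 7/16; 15/32; 31/64 | 1/2; 1 } = 63/128
edge 9 of 11 (Blue): { 0; 1/4; 3/8; 7/16; 15/32; 31/64; 63/128 | 1/2; 1 } = 127/256
edge 10 of 11 (Red): { 0; 1/4; 3/8; 7/16; 15/32; 31/64; 63/128 | 127/256; 1/2; 1 } = 253/512
edge 11 of 11 (Red): { 0; 1/4; 3/8; 7/16; 15/32; 31/64; 63/128 | 253/512; 127/256; 1/2; 1 } = 505/1024

505/1024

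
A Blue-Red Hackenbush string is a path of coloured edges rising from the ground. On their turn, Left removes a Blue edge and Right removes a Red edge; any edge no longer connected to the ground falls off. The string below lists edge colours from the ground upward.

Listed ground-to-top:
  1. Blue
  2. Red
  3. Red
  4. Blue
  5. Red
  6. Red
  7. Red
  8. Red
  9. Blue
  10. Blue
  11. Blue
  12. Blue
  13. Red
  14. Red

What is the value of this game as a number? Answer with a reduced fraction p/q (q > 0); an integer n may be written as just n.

Prefix values for Blue Red Red Blue Red Red Red Red Blue Blue Blue Blue Red Red via {L|R} + simplicity:
edge 1 of 14 (Blue): { 0 | none } => 1
edge 2 of 14 (Red): { 0 | 1 } => 1/2
edge 3 of 14 (Red): { 0 | 1/2, 1 } => 1/4
edge 4 of 14 (Blue): { 0, 1/4 | 1/2, 1 } => 3/8
edge 5 of 14 (Red): { 0, 1/4 | 3/8, 1/2, 1 } => 5/16
edge 6 of 14 (Red): { 0, 1/4 | 5/16, 3/8, 1/2, 1 } => 9/32
edge 7 of 14 (Red): { 0, 1/4 | 9/32, 5/16, 3/8, 1/2, 1 } => 17/64
edge 8 of 14 (Red): { 0, 1/4 | 17/64, 9/32, 5/16, 3/8, 1/2, 1 } => 33/128
edge 9 of 14 (Blue): { 0, 1/4, 33/128 | 17/64, 9/32, 5/16, 3/8, 1/2, 1 } => 67/256
edge 10 of 14 (Blue): { 0, 1/4, 33/128, 67/256 | 17/64, 9/32, 5/16, 3/8, 1/2, 1 } => 135/512
edge 11 of 14 (Blue): { 0, 1/4, 33/128, 67/256, 135/512 | 17/64, 9/32, 5/16, 3/8, 1/2, 1 } => 271/1024
edge 12 of 14 (Blue): { 0, 1/4, 33/128, 67/256, 135/512, 271/1024 | 17/64, 9/32, 5/16, 3/8, 1/2, 1 } => 543/2048
edge 13 of 14 (Red): { 0, 1/4, 33/128, 67/256, 135/512, 271/1024 | 543/2048, 17/64, 9/32, 5/16, 3/8, 1/2, 1 } => 1085/4096
edge 14 of 14 (Red): { 0, 1/4, 33/128, 67/256, 135/512, 271/1024 | 1085/4096, 543/2048, 17/64, 9/32, 5/16, 3/8, 1/2, 1 } => 2169/8192

2169/8192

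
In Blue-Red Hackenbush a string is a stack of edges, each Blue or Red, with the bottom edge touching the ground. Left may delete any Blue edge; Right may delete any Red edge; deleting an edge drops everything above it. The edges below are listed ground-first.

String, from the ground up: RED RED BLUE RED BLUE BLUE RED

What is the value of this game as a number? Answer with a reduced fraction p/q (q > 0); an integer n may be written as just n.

-51/32

Prefix values for RED RED BLUE RED BLUE BLUE RED via {L|R} + simplicity:
R: Left { (no moves) }, Right { 0 } => simplest -1
RR: Left { (no moves) }, Right { -1 0 } => simplest -2
RRB: Left { -2 }, Right { -1 0 } => simplest -3/2
RRBR: Left { -2 }, Right { -3/2 -1 0 } => simplest -7/4
RRBRB: Left { -2 -7/4 }, Right { -3/2 -1 0 } => simplest -13/8
RRBRBB: Left { -2 -7/4 -13/8 }, Right { -3/2 -1 0 } => simplest -25/16
RRBRBBR: Left { -2 -7/4 -13/8 }, Right { -25/16 -3/2 -1 0 } => simplest -51/32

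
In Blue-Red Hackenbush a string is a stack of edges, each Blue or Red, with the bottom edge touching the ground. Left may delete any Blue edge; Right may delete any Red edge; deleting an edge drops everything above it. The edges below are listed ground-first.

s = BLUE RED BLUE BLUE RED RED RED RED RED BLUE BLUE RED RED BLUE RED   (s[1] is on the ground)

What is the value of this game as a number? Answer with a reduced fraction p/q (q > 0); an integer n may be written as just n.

12389/16384

v(B) = { 0 | none } — 1
v(BR) = { 0 | 1 } — 1/2
v(BRB) = { 0 1/2 | 1 } — 3/4
v(BRBB) = { 0 1/2 3/4 | 1 } — 7/8
v(BRBBR) = { 0 1/2 3/4 | 7/8 1 } — 13/16
v(BRBBRR) = { 0 1/2 3/4 | 13/16 7/8 1 } — 25/32
v(BRBBRRR) = { 0 1/2 3/4 | 25/32 13/16 7/8 1 } — 49/64
v(BRBBRRRR) = { 0 1/2 3/4 | 49/64 25/32 13/16 7/8 1 } — 97/128
v(BRBBRRRRR) = { 0 1/2 3/4 | 97/128 49/64 25/32 13/16 7/8 1 } — 193/256
v(BRBBRRRRRB) = { 0 1/2 3/4 193/256 | 97/128 49/64 25/32 13/16 7/8 1 } — 387/512
v(BRBBRRRRRBB) = { 0 1/2 3/4 193/256 387/512 | 97/128 49/64 25/32 13/16 7/8 1 } — 775/1024
v(BRBBRRRRRBBR) = { 0 1/2 3/4 193/256 387/512 | 775/1024 97/128 49/64 25/32 13/16 7/8 1 } — 1549/2048
v(BRBBRRRRRBBRR) = { 0 1/2 3/4 193/256 387/512 | 1549/2048 775/1024 97/128 49/64 25/32 13/16 7/8 1 } — 3097/4096
v(BRBBRRRRRBBRRB) = { 0 1/2 3/4 193/256 387/512 3097/4096 | 1549/2048 775/1024 97/128 49/64 25/32 13/16 7/8 1 } — 6195/8192
v(BRBBRRRRRBBRRBR) = { 0 1/2 3/4 193/256 387/512 3097/4096 | 6195/8192 1549/2048 775/1024 97/128 49/64 25/32 13/16 7/8 1 } — 12389/16384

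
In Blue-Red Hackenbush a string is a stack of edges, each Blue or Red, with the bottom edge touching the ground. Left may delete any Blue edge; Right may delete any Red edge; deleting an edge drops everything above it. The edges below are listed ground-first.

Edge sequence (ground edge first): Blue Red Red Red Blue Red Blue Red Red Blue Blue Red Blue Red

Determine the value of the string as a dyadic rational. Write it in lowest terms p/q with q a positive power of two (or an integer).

Recurse on prefixes of the 14-edge string Blue Red Red Red Blue Red Blue Red Red Blue Blue Red Blue Red:
step 1: add Blue to get B; options L={ 0 } R={ · } → 1
step 2: add Red to get BR; options L={ 0 } R={ 1 } → 1/2
step 3: add Red to get BRR; options L={ 0 } R={ 1/2, 1 } → 1/4
step 4: add Red to get BRRR; options L={ 0 } R={ 1/4, 1/2, 1 } → 1/8
step 5: add Blue to get BRRRB; options L={ 0, 1/8 } R={ 1/4, 1/2, 1 } → 3/16
step 6: add Red to get BRRRBR; options L={ 0, 1/8 } R={ 3/16, 1/4, 1/2, 1 } → 5/32
step 7: add Blue to get BRRRBRB; options L={ 0, 1/8, 5/32 } R={ 3/16, 1/4, 1/2, 1 } → 11/64
step 8: add Red to get BRRRBRBR; options L={ 0, 1/8, 5/32 } R={ 11/64, 3/16, 1/4, 1/2, 1 } → 21/128
step 9: add Red to get BRRRBRBRR; options L={ 0, 1/8, 5/32 } R={ 21/128, 11/64, 3/16, 1/4, 1/2, 1 } → 41/256
step 10: add Blue to get BRRRBRBRRB; options L={ 0, 1/8, 5/32, 41/256 } R={ 21/128, 11/64, 3/16, 1/4, 1/2, 1 } → 83/512
step 11: add Blue to get BRRRBRBRRBB; options L={ 0, 1/8, 5/32, 41/256, 83/512 } R={ 21/128, 11/64, 3/16, 1/4, 1/2, 1 } → 167/1024
step 12: add Red to get BRRRBRBRRBBR; options L={ 0, 1/8, 5/32, 41/256, 83/512 } R={ 167/1024, 21/128, 11/64, 3/16, 1/4, 1/2, 1 } → 333/2048
step 13: add Blue to get BRRRBRBRRBBRB; options L={ 0, 1/8, 5/32, 41/256, 83/512, 333/2048 } R={ 167/1024, 21/128, 11/64, 3/16, 1/4, 1/2, 1 } → 667/4096
step 14: add Red to get BRRRBRBRRBBRBR; options L={ 0, 1/8, 5/32, 41/256, 83/512, 333/2048 } R={ 667/4096, 167/1024, 21/128, 11/64, 3/16, 1/4, 1/2, 1 } → 1333/8192

1333/8192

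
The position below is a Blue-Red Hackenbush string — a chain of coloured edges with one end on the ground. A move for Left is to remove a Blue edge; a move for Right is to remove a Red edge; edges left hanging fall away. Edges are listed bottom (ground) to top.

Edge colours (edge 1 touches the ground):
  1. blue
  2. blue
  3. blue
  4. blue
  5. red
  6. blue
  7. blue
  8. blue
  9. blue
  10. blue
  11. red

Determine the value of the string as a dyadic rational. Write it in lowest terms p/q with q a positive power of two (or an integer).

edge 1 of 11 (blue): { 0 | · } gives 1
edge 2 of 11 (blue): { 0, 1 | · } gives 2
edge 3 of 11 (blue): { 0, 1, 2 | · } gives 3
edge 4 of 11 (blue): { 0, 1, 2, 3 | · } gives 4
edge 5 of 11 (red): { 0, 1, 2, 3 | 4 } gives 7/2
edge 6 of 11 (blue): { 0, 1, 2, 3, 7/2 | 4 } gives 15/4
edge 7 of 11 (blue): { 0, 1, 2, 3, 7/2, 15/4 | 4 } gives 31/8
edge 8 of 11 (blue): { 0, 1, 2, 3, 7/2, 15/4, 31/8 | 4 } gives 63/16
edge 9 of 11 (blue): { 0, 1, 2, 3, 7/2, 15/4, 31/8, 63/16 | 4 } gives 127/32
edge 10 of 11 (blue): { 0, 1, 2, 3, 7/2, 15/4, 31/8, 63/16, 127/32 | 4 } gives 255/64
edge 11 of 11 (red): { 0, 1, 2, 3, 7/2, 15/4, 31/8, 63/16, 127/32 | 255/64, 4 } gives 509/128

509/128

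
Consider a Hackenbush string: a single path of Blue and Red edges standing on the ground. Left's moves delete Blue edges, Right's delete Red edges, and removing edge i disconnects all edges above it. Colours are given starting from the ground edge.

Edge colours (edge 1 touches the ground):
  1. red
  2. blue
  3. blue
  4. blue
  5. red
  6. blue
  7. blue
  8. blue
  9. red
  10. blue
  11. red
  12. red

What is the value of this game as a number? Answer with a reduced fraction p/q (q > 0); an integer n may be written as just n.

-279/2048

Recurse on prefixes of the 12-edge string red blue blue blue red blue blue blue red blue red red:
edge 1 of 12 (red): { · | 0 } -> -1
edge 2 of 12 (blue): { -1 | 0 } -> -1/2
edge 3 of 12 (blue): { -1,-1/2 | 0 } -> -1/4
edge 4 of 12 (blue): { -1,-1/2,-1/4 | 0 } -> -1/8
edge 5 of 12 (red): { -1,-1/2,-1/4 | -1/8,0 } -> -3/16
edge 6 of 12 (blue): { -1,-1/2,-1/4,-3/16 | -1/8,0 } -> -5/32
edge 7 of 12 (blue): { -1,-1/2,-1/4,-3/16,-5/32 | -1/8,0 } -> -9/64
edge 8 of 12 (blue): { -1,-1/2,-1/4,-3/16,-5/32,-9/64 | -1/8,0 } -> -17/128
edge 9 of 12 (red): { -1,-1/2,-1/4,-3/16,-5/32,-9/64 | -17/128,-1/8,0 } -> -35/256
edge 10 of 12 (blue): { -1,-1/2,-1/4,-3/16,-5/32,-9/64,-35/256 | -17/128,-1/8,0 } -> -69/512
edge 11 of 12 (red): { -1,-1/2,-1/4,-3/16,-5/32,-9/64,-35/256 | -69/512,-17/128,-1/8,0 } -> -139/1024
edge 12 of 12 (red): { -1,-1/2,-1/4,-3/16,-5/32,-9/64,-35/256 | -139/1024,-69/512,-17/128,-1/8,0 } -> -279/2048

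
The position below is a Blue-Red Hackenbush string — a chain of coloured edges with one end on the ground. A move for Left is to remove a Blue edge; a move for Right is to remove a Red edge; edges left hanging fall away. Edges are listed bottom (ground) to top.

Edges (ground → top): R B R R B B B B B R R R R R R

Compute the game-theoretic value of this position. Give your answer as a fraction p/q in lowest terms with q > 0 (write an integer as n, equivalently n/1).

-12415/16384

Build val(s[:k]) for k = 1..15, string s = R B R R B B B B B R R R R R R.
1 of 15 · R · max L −∞ · min R 0 ⇒ -1
2 of 15 · RB · max L -1 · min R 0 ⇒ -1/2
3 of 15 · RBR · max L -1 · min R -1/2 ⇒ -3/4
4 of 15 · RBRR · max L -1 · min R -3/4 ⇒ -7/8
5 of 15 · RBRRB · max L -7/8 · min R -3/4 ⇒ -13/16
6 of 15 · RBRRBB · max L -13/16 · min R -3/4 ⇒ -25/32
7 of 15 · RBRRBBB · max L -25/32 · min R -3/4 ⇒ -49/64
8 of 15 · RBRRBBBB · max L -49/64 · min R -3/4 ⇒ -97/128
9 of 15 · RBRRBBBBB · max L -97/128 · min R -3/4 ⇒ -193/256
10 of 15 · RBRRBBBBBR · max L -97/128 · min R -193/256 ⇒ -387/512
11 of 15 · RBRRBBBBBRR · max L -97/128 · min R -387/512 ⇒ -775/1024
12 of 15 · RBRRBBBBBRRR · max L -97/128 · min R -775/1024 ⇒ -1551/2048
13 of 15 · RBRRBBBBBRRRR · max L -97/128 · min R -1551/2048 ⇒ -3103/4096
14 of 15 · RBRRBBBBBRRRRR · max L -97/128 · min R -3103/4096 ⇒ -6207/8192
15 of 15 · RBRRBBBBBRRRRRR · max L -97/128 · min R -6207/8192 ⇒ -12415/16384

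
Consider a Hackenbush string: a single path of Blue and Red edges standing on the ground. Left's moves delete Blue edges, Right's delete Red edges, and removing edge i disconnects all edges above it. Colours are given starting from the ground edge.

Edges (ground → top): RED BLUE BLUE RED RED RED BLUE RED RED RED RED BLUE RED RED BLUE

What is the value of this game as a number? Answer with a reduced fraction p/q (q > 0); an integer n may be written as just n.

v_1 [R]  L=[—]  R=[0]  ⇒ -1
v_2 [RB]  L=[-1]  R=[0]  ⇒ -1/2
v_3 [RBB]  L=[-1, -1/2]  R=[0]  ⇒ -1/4
v_4 [RBBR]  L=[-1, -1/2]  R=[-1/4, 0]  ⇒ -3/8
v_5 [RBBRR]  L=[-1, -1/2]  R=[-3/8, -1/4, 0]  ⇒ -7/16
v_6 [RBBRRR]  L=[-1, -1/2]  R=[-7/16, -3/8, -1/4, 0]  ⇒ -15/32
v_7 [RBBRRRB]  L=[-1, -1/2, -15/32]  R=[-7/16, -3/8, -1/4, 0]  ⇒ -29/64
v_8 [RBBRRRBR]  L=[-1, -1/2, -15/32]  R=[-29/64, -7/16, -3/8, -1/4, 0]  ⇒ -59/128
v_9 [RBBRRRBRR]  L=[-1, -1/2, -15/32]  R=[-59/128, -29/64, -7/16, -3/8, -1/4, 0]  ⇒ -119/256
v_10 [RBBRRRBRRR]  L=[-1, -1/2, -15/32]  R=[-119/256, -59/128, -29/64, -7/16, -3/8, -1/4, 0]  ⇒ -239/512
v_11 [RBBRRRBRRRR]  L=[-1, -1/2, -15/32]  R=[-239/512, -119/256, -59/128, -29/64, -7/16, -3/8, -1/4, 0]  ⇒ -479/1024
v_12 [RBBRRRBRRRRB]  L=[-1, -1/2, -15/32, -479/1024]  R=[-239/512, -119/256, -59/128, -29/64, -7/16, -3/8, -1/4, 0]  ⇒ -957/2048
v_13 [RBBRRRBRRRRBR]  L=[-1, -1/2, -15/32, -479/1024]  R=[-957/2048, -239/512, -119/256, -59/128, -29/64, -7/16, -3/8, -1/4, 0]  ⇒ -1915/4096
v_14 [RBBRRRBRRRRBRR]  L=[-1, -1/2, -15/32, -479/1024]  R=[-1915/4096, -957/2048, -239/512, -119/256, -59/128, -29/64, -7/16, -3/8, -1/4, 0]  ⇒ -3831/8192
v_15 [RBBRRRBRRRRBRRB]  L=[-1, -1/2, -15/32, -479/1024, -3831/8192]  R=[-1915/4096, -957/2048, -239/512, -119/256, -59/128, -29/64, -7/16, -3/8, -1/4, 0]  ⇒ -7661/16384

-7661/16384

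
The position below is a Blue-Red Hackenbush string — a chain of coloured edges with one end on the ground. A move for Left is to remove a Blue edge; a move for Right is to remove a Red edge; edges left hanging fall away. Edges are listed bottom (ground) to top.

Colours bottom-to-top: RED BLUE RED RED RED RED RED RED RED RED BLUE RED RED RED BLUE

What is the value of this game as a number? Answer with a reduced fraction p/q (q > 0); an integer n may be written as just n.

-16349/16384

Prefix values for RED BLUE RED RED RED RED RED RED RED RED BLUE RED RED RED BLUE via {L|R} + simplicity:
1 of 15 · R · max L −∞ · min R 0 ⇒ -1
2 of 15 · RB · max L -1 · min R 0 ⇒ -1/2
3 of 15 · RBR · max L -1 · min R -1/2 ⇒ -3/4
4 of 15 · RBRR · max L -1 · min R -3/4 ⇒ -7/8
5 of 15 · RBRRR · max L -1 · min R -7/8 ⇒ -15/16
6 of 15 · RBRRRR · max L -1 · min R -15/16 ⇒ -31/32
7 of 15 · RBRRRRR · max L -1 · min R -31/32 ⇒ -63/64
8 of 15 · RBRRRRRR · max L -1 · min R -63/64 ⇒ -127/128
9 of 15 · RBRRRRRRR · max L -1 · min R -127/128 ⇒ -255/256
10 of 15 · RBRRRRRRRR · max L -1 · min R -255/256 ⇒ -511/512
11 of 15 · RBRRRRRRRRB · max L -511/512 · min R -255/256 ⇒ -1021/1024
12 of 15 · RBRRRRRRRRBR · max L -511/512 · min R -1021/1024 ⇒ -2043/2048
13 of 15 · RBRRRRRRRRBRR · max L -511/512 · min R -2043/2048 ⇒ -4087/4096
14 of 15 · RBRRRRRRRRBRRR · max L -511/512 · min R -4087/4096 ⇒ -8175/8192
15 of 15 · RBRRRRRRRRBRRRB · max L -8175/8192 · min R -4087/4096 ⇒ -16349/16384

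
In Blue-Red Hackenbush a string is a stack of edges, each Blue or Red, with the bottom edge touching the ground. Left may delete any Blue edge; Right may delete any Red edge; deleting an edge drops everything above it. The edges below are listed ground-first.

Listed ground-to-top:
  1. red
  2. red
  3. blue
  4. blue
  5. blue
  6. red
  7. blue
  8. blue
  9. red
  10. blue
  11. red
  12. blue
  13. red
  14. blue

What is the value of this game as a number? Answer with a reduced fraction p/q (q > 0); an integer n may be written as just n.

Prefix values for red red blue blue blue red blue blue red blue red blue red blue via {L|R} + simplicity:
r: Left { (no moves) }, Right { 0 } ⇒ simplest -1
rr: Left { (no moves) }, Right { -1, 0 } ⇒ simplest -2
rrb: Left { -2 }, Right { -1, 0 } ⇒ simplest -3/2
rrbb: Left { -2, -3/2 }, Right { -1, 0 } ⇒ simplest -5/4
rrbbb: Left { -2, -3/2, -5/4 }, Right { -1, 0 } ⇒ simplest -9/8
rrbbbr: Left { -2, -3/2, -5/4 }, Right { -9/8, -1, 0 } ⇒ simplest -19/16
rrbbbrb: Left { -2, -3/2, -5/4, -19/16 }, Right { -9/8, -1, 0 } ⇒ simplest -37/32
rrbbbrbb: Left { -2, -3/2, -5/4, -19/16, -37/32 }, Right { -9/8, -1, 0 } ⇒ simplest -73/64
rrbbbrbbr: Left { -2, -3/2, -5/4, -19/16, -37/32 }, Right { -73/64, -9/8, -1, 0 } ⇒ simplest -147/128
rrbbbrbbrb: Left { -2, -3/2, -5/4, -19/16, -37/32, -147/128 }, Right { -73/64, -9/8, -1, 0 } ⇒ simplest -293/256
rrbbbrbbrbr: Left { -2, -3/2, -5/4, -19/16, -37/32, -147/128 }, Right { -293/256, -73/64, -9/8, -1, 0 } ⇒ simplest -587/512
rrbbbrbbrbrb: Left { -2, -3/2, -5/4, -19/16, -37/32, -147/128, -587/512 }, Right { -293/256, -73/64, -9/8, -1, 0 } ⇒ simplest -1173/1024
rrbbbrbbrbrbr: Left { -2, -3/2, -5/4, -19/16, -37/32, -147/128, -587/512 }, Right { -1173/1024, -293/256, -73/64, -9/8, -1, 0 } ⇒ simplest -2347/2048
rrbbbrbbrbrbrb: Left { -2, -3/2, -5/4, -19/16, -37/32, -147/128, -587/512, -2347/2048 }, Right { -1173/1024, -293/256, -73/64, -9/8, -1, 0 } ⇒ simplest -4693/4096

-4693/4096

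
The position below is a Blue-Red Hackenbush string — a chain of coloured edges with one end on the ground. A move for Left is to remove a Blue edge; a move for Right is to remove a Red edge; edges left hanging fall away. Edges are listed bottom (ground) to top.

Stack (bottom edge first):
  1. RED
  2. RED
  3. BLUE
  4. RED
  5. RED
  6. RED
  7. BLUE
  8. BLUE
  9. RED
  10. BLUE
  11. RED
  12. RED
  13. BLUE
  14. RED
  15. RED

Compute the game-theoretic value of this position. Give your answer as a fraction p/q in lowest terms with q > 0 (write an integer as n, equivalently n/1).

-15543/8192

R: Left { — }, Right { 0 } = simplest -1
RR: Left { — }, Right { -1; 0 } = simplest -2
RRB: Left { -2 }, Right { -1; 0 } = simplest -3/2
RRBR: Left { -2 }, Right { -3/2; -1; 0 } = simplest -7/4
RRBRR: Left { -2 }, Right { -7/4; -3/2; -1; 0 } = simplest -15/8
RRBRRR: Left { -2 }, Right { -15/8; -7/4; -3/2; -1; 0 } = simplest -31/16
RRBRRRB: Left { -2; -31/16 }, Right { -15/8; -7/4; -3/2; -1; 0 } = simplest -61/32
RRBRRRBB: Left { -2; -31/16; -61/32 }, Right { -15/8; -7/4; -3/2; -1; 0 } = simplest -121/64
RRBRRRBBR: Left { -2; -31/16; -61/32 }, Right { -121/64; -15/8; -7/4; -3/2; -1; 0 } = simplest -243/128
RRBRRRBBRB: Left { -2; -31/16; -61/32; -243/128 }, Right { -121/64; -15/8; -7/4; -3/2; -1; 0 } = simplest -485/256
RRBRRRBBRBR: Left { -2; -31/16; -61/32; -243/128 }, Right { -485/256; -121/64; -15/8; -7/4; -3/2; -1; 0 } = simplest -971/512
RRBRRRBBRBRR: Left { -2; -31/16; -61/32; -243/128 }, Right { -971/512; -485/256; -121/64; -15/8; -7/4; -3/2; -1; 0 } = simplest -1943/1024
RRBRRRBBRBRRB: Left { -2; -31/16; -61/32; -243/128; -1943/1024 }, Right { -971/512; -485/256; -121/64; -15/8; -7/4; -3/2; -1; 0 } = simplest -3885/2048
RRBRRRBBRBRRBR: Left { -2; -31/16; -61/32; -243/128; -1943/1024 }, Right { -3885/2048; -971/512; -485/256; -121/64; -15/8; -7/4; -3/2; -1; 0 } = simplest -7771/4096
RRBRRRBBRBRRBRR: Left { -2; -31/16; -61/32; -243/128; -1943/1024 }, Right { -7771/4096; -3885/2048; -971/512; -485/256; -121/64; -15/8; -7/4; -3/2; -1; 0 } = simplest -15543/8192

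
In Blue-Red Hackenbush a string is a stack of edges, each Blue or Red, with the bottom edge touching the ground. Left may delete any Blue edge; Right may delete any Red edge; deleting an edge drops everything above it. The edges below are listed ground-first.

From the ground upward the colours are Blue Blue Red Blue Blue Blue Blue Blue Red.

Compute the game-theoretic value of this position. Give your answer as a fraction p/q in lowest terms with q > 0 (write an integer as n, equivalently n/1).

Prefix values for Blue Blue Red Blue Blue Blue Blue Blue Red via {L|R} + simplicity:
edge 1 of 9 (Blue): { 0 |  } so 1
edge 2 of 9 (Blue): { 0,1 |  } so 2
edge 3 of 9 (Red): { 0,1 | 2 } so 3/2
edge 4 of 9 (Blue): { 0,1,3/2 | 2 } so 7/4
edge 5 of 9 (Blue): { 0,1,3/2,7/4 | 2 } so 15/8
edge 6 of 9 (Blue): { 0,1,3/2,7/4,15/8 | 2 } so 31/16
edge 7 of 9 (Blue): { 0,1,3/2,7/4,15/8,31/16 | 2 } so 63/32
edge 8 of 9 (Blue): { 0,1,3/2,7/4,15/8,31/16,63/32 | 2 } so 127/64
edge 9 of 9 (Red): { 0,1,3/2,7/4,15/8,31/16,63/32 | 127/64,2 } so 253/128

253/128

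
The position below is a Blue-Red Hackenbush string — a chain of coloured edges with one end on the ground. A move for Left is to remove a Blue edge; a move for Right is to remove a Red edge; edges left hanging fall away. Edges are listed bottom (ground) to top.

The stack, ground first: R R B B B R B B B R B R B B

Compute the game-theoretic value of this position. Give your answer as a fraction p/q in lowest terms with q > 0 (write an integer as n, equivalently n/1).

-4649/4096

g(R) = {  | 0 } => -1
g(RR) = {  | -1; 0 } => -2
g(RRB) = { -2 | -1; 0 } => -3/2
g(RRBB) = { -2; -3/2 | -1; 0 } => -5/4
g(RRBBB) = { -2; -3/2; -5/4 | -1; 0 } => -9/8
g(RRBBBR) = { -2; -3/2; -5/4 | -9/8; -1; 0 } => -19/16
g(RRBBBRB) = { -2; -3/2; -5/4; -19/16 | -9/8; -1; 0 } => -37/32
g(RRBBBRBB) = { -2; -3/2; -5/4; -19/16; -37/32 | -9/8; -1; 0 } => -73/64
g(RRBBBRBBB) = { -2; -3/2; -5/4; -19/16; -37/32; -73/64 | -9/8; -1; 0 } => -145/128
g(RRBBBRBBBR) = { -2; -3/2; -5/4; -19/16; -37/32; -73/64 | -145/128; -9/8; -1; 0 } => -291/256
g(RRBBBRBBBRB) = { -2; -3/2; -5/4; -19/16; -37/32; -73/64; -291/256 | -145/128; -9/8; -1; 0 } => -581/512
g(RRBBBRBBBRBR) = { -2; -3/2; -5/4; -19/16; -37/32; -73/64; -291/256 | -581/512; -145/128; -9/8; -1; 0 } => -1163/1024
g(RRBBBRBBBRBRB) = { -2; -3/2; -5/4; -19/16; -37/32; -73/64; -291/256; -1163/1024 | -581/512; -145/128; -9/8; -1; 0 } => -2325/2048
g(RRBBBRBBBRBRBB) = { -2; -3/2; -5/4; -19/16; -37/32; -73/64; -291/256; -1163/1024; -2325/2048 | -581/512; -145/128; -9/8; -1; 0 } => -4649/4096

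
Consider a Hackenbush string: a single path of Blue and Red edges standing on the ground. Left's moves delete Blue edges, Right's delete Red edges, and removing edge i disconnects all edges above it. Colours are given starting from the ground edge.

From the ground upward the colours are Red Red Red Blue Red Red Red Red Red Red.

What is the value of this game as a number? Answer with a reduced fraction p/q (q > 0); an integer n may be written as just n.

-383/128

Prefix values for Red Red Red Blue Red Red Red Red Red Red via {L|R} + simplicity:
val_1 [R]  L=[—]  R=[0]  = -1
val_2 [RR]  L=[—]  R=[-1; 0]  = -2
val_3 [RRR]  L=[—]  R=[-2; -1; 0]  = -3
val_4 [RRRB]  L=[-3]  R=[-2; -1; 0]  = -5/2
val_5 [RRRBR]  L=[-3]  R=[-5/2; -2; -1; 0]  = -11/4
val_6 [RRRBRR]  L=[-3]  R=[-11/4; -5/2; -2; -1; 0]  = -23/8
val_7 [RRRBRRR]  L=[-3]  R=[-23/8; -11/4; -5/2; -2; -1; 0]  = -47/16
val_8 [RRRBRRRR]  L=[-3]  R=[-47/16; -23/8; -11/4; -5/2; -2; -1; 0]  = -95/32
val_9 [RRRBRRRRR]  L=[-3]  R=[-95/32; -47/16; -23/8; -11/4; -5/2; -2; -1; 0]  = -191/64
val_10 [RRRBRRRRRR]  L=[-3]  R=[-191/64; -95/32; -47/16; -23/8; -11/4; -5/2; -2; -1; 0]  = -383/128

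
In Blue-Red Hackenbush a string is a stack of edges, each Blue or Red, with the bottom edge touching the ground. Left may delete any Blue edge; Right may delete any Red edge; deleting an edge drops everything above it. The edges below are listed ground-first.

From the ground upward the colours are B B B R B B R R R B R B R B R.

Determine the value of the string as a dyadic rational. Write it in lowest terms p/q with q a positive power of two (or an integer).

11349/4096

G_1 [B]  L=[0]  R=[∅]  ⇒ 1
G_2 [BB]  L=[0, 1]  R=[∅]  ⇒ 2
G_3 [BBB]  L=[0, 1, 2]  R=[∅]  ⇒ 3
G_4 [BBBR]  L=[0, 1, 2]  R=[3]  ⇒ 5/2
G_5 [BBBRB]  L=[0, 1, 2, 5/2]  R=[3]  ⇒ 11/4
G_6 [BBBRBB]  L=[0, 1, 2, 5/2, 11/4]  R=[3]  ⇒ 23/8
G_7 [BBBRBBR]  L=[0, 1, 2, 5/2, 11/4]  R=[23/8, 3]  ⇒ 45/16
G_8 [BBBRBBRR]  L=[0, 1, 2, 5/2, 11/4]  R=[45/16, 23/8, 3]  ⇒ 89/32
G_9 [BBBRBBRRR]  L=[0, 1, 2, 5/2, 11/4]  R=[89/32, 45/16, 23/8, 3]  ⇒ 177/64
G_10 [BBBRBBRRRB]  L=[0, 1, 2, 5/2, 11/4, 177/64]  R=[89/32, 45/16, 23/8, 3]  ⇒ 355/128
G_11 [BBBRBBRRRBR]  L=[0, 1, 2, 5/2, 11/4, 177/64]  R=[355/128, 89/32, 45/16, 23/8, 3]  ⇒ 709/256
G_12 [BBBRBBRRRBRB]  L=[0, 1, 2, 5/2, 11/4, 177/64, 709/256]  R=[355/128, 89/32, 45/16, 23/8, 3]  ⇒ 1419/512
G_13 [BBBRBBRRRBRBR]  L=[0, 1, 2, 5/2, 11/4, 177/64, 709/256]  R=[1419/512, 355/128, 89/32, 45/16, 23/8, 3]  ⇒ 2837/1024
G_14 [BBBRBBRRRBRBRB]  L=[0, 1, 2, 5/2, 11/4, 177/64, 709/256, 2837/1024]  R=[1419/512, 355/128, 89/32, 45/16, 23/8, 3]  ⇒ 5675/2048
G_15 [BBBRBBRRRBRBRBR]  L=[0, 1, 2, 5/2, 11/4, 177/64, 709/256, 2837/1024]  R=[5675/2048, 1419/512, 355/128, 89/32, 45/16, 23/8, 3]  ⇒ 11349/4096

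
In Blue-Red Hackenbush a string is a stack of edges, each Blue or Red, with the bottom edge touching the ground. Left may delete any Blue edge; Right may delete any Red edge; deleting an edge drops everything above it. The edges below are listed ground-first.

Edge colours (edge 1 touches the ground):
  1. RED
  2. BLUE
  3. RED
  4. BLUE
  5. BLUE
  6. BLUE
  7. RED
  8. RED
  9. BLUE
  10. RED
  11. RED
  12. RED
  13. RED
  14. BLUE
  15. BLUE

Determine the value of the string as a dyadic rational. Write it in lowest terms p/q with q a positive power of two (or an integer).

-9081/16384

Recurse on prefixes of the 15-edge string RED BLUE RED BLUE BLUE BLUE RED RED BLUE RED RED RED RED BLUE BLUE:
step 1: add RED to get R; options L={ · } R={ 0 } → -1
step 2: add BLUE to get RB; options L={ -1 } R={ 0 } → -1/2
step 3: add RED to get RBR; options L={ -1 } R={ -1/2, 0 } → -3/4
step 4: add BLUE to get RBRB; options L={ -1, -3/4 } R={ -1/2, 0 } → -5/8
step 5: add BLUE to get RBRBB; options L={ -1, -3/4, -5/8 } R={ -1/2, 0 } → -9/16
step 6: add BLUE to get RBRBBB; options L={ -1, -3/4, -5/8, -9/16 } R={ -1/2, 0 } → -17/32
step 7: add RED to get RBRBBBR; options L={ -1, -3/4, -5/8, -9/16 } R={ -17/32, -1/2, 0 } → -35/64
step 8: add RED to get RBRBBBRR; options L={ -1, -3/4, -5/8, -9/16 } R={ -35/64, -17/32, -1/2, 0 } → -71/128
step 9: add BLUE to get RBRBBBRRB; options L={ -1, -3/4, -5/8, -9/16, -71/128 } R={ -35/64, -17/32, -1/2, 0 } → -141/256
step 10: add RED to get RBRBBBRRBR; options L={ -1, -3/4, -5/8, -9/16, -71/128 } R={ -141/256, -35/64, -17/32, -1/2, 0 } → -283/512
step 11: add RED to get RBRBBBRRBRR; options L={ -1, -3/4, -5/8, -9/16, -71/128 } R={ -283/512, -141/256, -35/64, -17/32, -1/2, 0 } → -567/1024
step 12: add RED to get RBRBBBRRBRRR; options L={ -1, -3/4, -5/8, -9/16, -71/128 } R={ -567/1024, -283/512, -141/256, -35/64, -17/32, -1/2, 0 } → -1135/2048
step 13: add RED to get RBRBBBRRBRRRR; options L={ -1, -3/4, -5/8, -9/16, -71/128 } R={ -1135/2048, -567/1024, -283/512, -141/256, -35/64, -17/32, -1/2, 0 } → -2271/4096
step 14: add BLUE to get RBRBBBRRBRRRRB; options L={ -1, -3/4, -5/8, -9/16, -71/128, -2271/4096 } R={ -1135/2048, -567/1024, -283/512, -141/256, -35/64, -17/32, -1/2, 0 } → -4541/8192
step 15: add BLUE to get RBRBBBRRBRRRRBB; options L={ -1, -3/4, -5/8, -9/16, -71/128, -2271/4096, -4541/8192 } R={ -1135/2048, -567/1024, -283/512, -141/256, -35/64, -17/32, -1/2, 0 } → -9081/16384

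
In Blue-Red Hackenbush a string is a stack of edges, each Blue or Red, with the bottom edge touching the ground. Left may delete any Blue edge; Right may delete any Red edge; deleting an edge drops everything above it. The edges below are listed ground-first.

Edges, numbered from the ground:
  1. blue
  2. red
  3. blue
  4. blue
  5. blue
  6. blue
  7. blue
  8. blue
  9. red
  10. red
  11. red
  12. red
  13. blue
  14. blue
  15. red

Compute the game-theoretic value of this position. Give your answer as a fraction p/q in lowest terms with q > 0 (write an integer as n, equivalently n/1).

16141/16384

1 of 15 · b · max L 0 · min R +∞ gives 1
2 of 15 · br · max L 0 · min R 1 gives 1/2
3 of 15 · brb · max L 1/2 · min R 1 gives 3/4
4 of 15 · brbb · max L 3/4 · min R 1 gives 7/8
5 of 15 · brbbb · max L 7/8 · min R 1 gives 15/16
6 of 15 · brbbbb · max L 15/16 · min R 1 gives 31/32
7 of 15 · brbbbbb · max L 31/32 · min R 1 gives 63/64
8 of 15 · brbbbbbb · max L 63/64 · min R 1 gives 127/128
9 of 15 · brbbbbbbr · max L 63/64 · min R 127/128 gives 253/256
10 of 15 · brbbbbbbrr · max L 63/64 · min R 253/256 gives 505/512
11 of 15 · brbbbbbbrrr · max L 63/64 · min R 505/512 gives 1009/1024
12 of 15 · brbbbbbbrrrr · max L 63/64 · min R 1009/1024 gives 2017/2048
13 of 15 · brbbbbbbrrrrb · max L 2017/2048 · min R 1009/1024 gives 4035/4096
14 of 15 · brbbbbbbrrrrbb · max L 4035/4096 · min R 1009/1024 gives 8071/8192
15 of 15 · brbbbbbbrrrrbbr · max L 4035/4096 · min R 8071/8192 gives 16141/16384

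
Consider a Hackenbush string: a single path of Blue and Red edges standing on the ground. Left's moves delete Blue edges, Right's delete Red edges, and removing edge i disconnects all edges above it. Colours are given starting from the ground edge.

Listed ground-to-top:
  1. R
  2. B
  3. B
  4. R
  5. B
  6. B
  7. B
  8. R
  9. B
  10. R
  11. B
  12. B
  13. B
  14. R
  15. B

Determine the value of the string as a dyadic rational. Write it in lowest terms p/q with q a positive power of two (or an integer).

step 1: add R to get R; options L={ ∅ } R={ 0 } = -1
step 2: add B to get RB; options L={ -1 } R={ 0 } = -1/2
step 3: add B to get RBB; options L={ -1; -1/2 } R={ 0 } = -1/4
step 4: add R to get RBBR; options L={ -1; -1/2 } R={ -1/4; 0 } = -3/8
step 5: add B to get RBBRB; options L={ -1; -1/2; -3/8 } R={ -1/4; 0 } = -5/16
step 6: add B to get RBBRBB; options L={ -1; -1/2; -3/8; -5/16 } R={ -1/4; 0 } = -9/32
step 7: add B to get RBBRBBB; options L={ -1; -1/2; -3/8; -5/16; -9/32 } R={ -1/4; 0 } = -17/64
step 8: add R to get RBBRBBBR; options L={ -1; -1/2; -3/8; -5/16; -9/32 } R={ -17/64; -1/4; 0 } = -35/128
step 9: add B to get RBBRBBBRB; options L={ -1; -1/2; -3/8; -5/16; -9/32; -35/128 } R={ -17/64; -1/4; 0 } = -69/256
step 10: add R to get RBBRBBBRBR; options L={ -1; -1/2; -3/8; -5/16; -9/32; -35/128 } R={ -69/256; -17/64; -1/4; 0 } = -139/512
step 11: add B to get RBBRBBBRBRB; options L={ -1; -1/2; -3/8; -5/16; -9/32; -35/128; -139/512 } R={ -69/256; -17/64; -1/4; 0 } = -277/1024
step 12: add B to get RBBRBBBRBRBB; options L={ -1; -1/2; -3/8; -5/16; -9/32; -35/128; -139/512; -277/1024 } R={ -69/256; -17/64; -1/4; 0 } = -553/2048
step 13: add B to get RBBRBBBRBRBBB; options L={ -1; -1/2; -3/8; -5/16; -9/32; -35/128; -139/512; -277/1024; -553/2048 } R={ -69/256; -17/64; -1/4; 0 } = -1105/4096
step 14: add R to get RBBRBBBRBRBBBR; options L={ -1; -1/2; -3/8; -5/16; -9/32; -35/128; -139/512; -277/1024; -553/2048 } R={ -1105/4096; -69/256; -17/64; -1/4; 0 } = -2211/8192
step 15: add B to get RBBRBBBRBRBBBRB; options L={ -1; -1/2; -3/8; -5/16; -9/32; -35/128; -139/512; -277/1024; -553/2048; -2211/8192 } R={ -1105/4096; -69/256; -17/64; -1/4; 0 } = -4421/16384

-4421/16384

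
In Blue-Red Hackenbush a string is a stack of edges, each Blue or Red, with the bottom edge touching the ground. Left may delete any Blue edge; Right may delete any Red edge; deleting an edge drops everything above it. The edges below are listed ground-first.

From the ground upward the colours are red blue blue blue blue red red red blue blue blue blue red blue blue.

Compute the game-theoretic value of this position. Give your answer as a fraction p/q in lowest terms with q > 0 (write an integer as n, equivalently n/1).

step 1: add red to get r; options L={ · } R={ 0 } → -1
step 2: add blue to get rb; options L={ -1 } R={ 0 } → -1/2
step 3: add blue to get rbb; options L={ -1, -1/2 } R={ 0 } → -1/4
step 4: add blue to get rbbb; options L={ -1, -1/2, -1/4 } R={ 0 } → -1/8
step 5: add blue to get rbbbb; options L={ -1, -1/2, -1/4, -1/8 } R={ 0 } → -1/16
step 6: add red to get rbbbbr; options L={ -1, -1/2, -1/4, -1/8 } R={ -1/16, 0 } → -3/32
step 7: add red to get rbbbbrr; options L={ -1, -1/2, -1/4, -1/8 } R={ -3/32, -1/16, 0 } → -7/64
step 8: add red to get rbbbbrrr; options L={ -1, -1/2, -1/4, -1/8 } R={ -7/64, -3/32, -1/16, 0 } → -15/128
step 9: add blue to get rbbbbrrrb; options L={ -1, -1/2, -1/4, -1/8, -15/128 } R={ -7/64, -3/32, -1/16, 0 } → -29/256
step 10: add blue to get rbbbbrrrbb; options L={ -1, -1/2, -1/4, -1/8, -15/128, -29/256 } R={ -7/64, -3/32, -1/16, 0 } → -57/512
step 11: add blue to get rbbbbrrrbbb; options L={ -1, -1/2, -1/4, -1/8, -15/128, -29/256, -57/512 } R={ -7/64, -3/32, -1/16, 0 } → -113/1024
step 12: add blue to get rbbbbrrrbbbb; options L={ -1, -1/2, -1/4, -1/8, -15/128, -29/256, -57/512, -113/1024 } R={ -7/64, -3/32, -1/16, 0 } → -225/2048
step 13: add red to get rbbbbrrrbbbbr; options L={ -1, -1/2, -1/4, -1/8, -15/128, -29/256, -57/512, -113/1024 } R={ -225/2048, -7/64, -3/32, -1/16, 0 } → -451/4096
step 14: add blue to get rbbbbrrrbbbbrb; options L={ -1, -1/2, -1/4, -1/8, -15/128, -29/256, -57/512, -113/1024, -451/4096 } R={ -225/2048, -7/64, -3/32, -1/16, 0 } → -901/8192
step 15: add blue to get rbbbbrrrbbbbrbb; options L={ -1, -1/2, -1/4, -1/8, -15/128, -29/256, -57/512, -113/1024, -451/4096, -901/8192 } R={ -225/2048, -7/64, -3/32, -1/16, 0 } → -1801/16384

-1801/16384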